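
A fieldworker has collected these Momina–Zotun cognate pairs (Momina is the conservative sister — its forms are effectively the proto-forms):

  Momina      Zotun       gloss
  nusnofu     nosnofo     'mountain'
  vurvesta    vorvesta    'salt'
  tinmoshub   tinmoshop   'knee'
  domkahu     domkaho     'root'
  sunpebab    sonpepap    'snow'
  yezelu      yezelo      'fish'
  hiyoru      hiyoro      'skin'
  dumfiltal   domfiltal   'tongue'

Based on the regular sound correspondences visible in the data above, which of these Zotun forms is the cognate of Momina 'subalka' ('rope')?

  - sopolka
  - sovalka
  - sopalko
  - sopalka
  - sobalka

tinmoshub ~ tinmoshop — Momina u corresponds to Zotun o after a consonant, before a labial obstruent.
sunpebab ~ sonpepap — Momina b corresponds to Zotun p between vowels (before a back vowel).
Applying these to Momina 'subalka':
  subalka → sobalka   (u→o after a consonant, before a labial obstruent)
  sobalka → sopalka   (b→p between vowels (before a back vowel))
So the Zotun cognate is 'sopalka'.

sopalka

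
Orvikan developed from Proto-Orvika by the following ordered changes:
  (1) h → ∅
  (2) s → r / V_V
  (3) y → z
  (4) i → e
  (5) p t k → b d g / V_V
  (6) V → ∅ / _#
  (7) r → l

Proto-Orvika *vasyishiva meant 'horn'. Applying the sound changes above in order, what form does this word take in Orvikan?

Orvikan: *vasyishiva
  vasyishiva → vasyisiva   [h-loss]
  vasyisiva → vasyiriva   [rhotacism]
  vasyiriva → vasziriva   [unconditioned shift]
  vasziriva → vaszereva   [vowel merger]
  vaszereva (rule 5 does not apply)
  vaszereva → vaszerev   [apocope]
  vaszerev → vaszelev   [unconditioned shift]
  giving Orvikan vaszelev.

vaszelev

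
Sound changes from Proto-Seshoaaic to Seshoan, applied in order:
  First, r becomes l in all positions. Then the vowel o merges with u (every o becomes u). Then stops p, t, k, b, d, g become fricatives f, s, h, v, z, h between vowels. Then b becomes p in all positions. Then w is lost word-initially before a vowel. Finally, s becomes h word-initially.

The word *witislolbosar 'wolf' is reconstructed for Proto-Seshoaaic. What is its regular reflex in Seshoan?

Seshoan: *witislolbosar
  witislolbosar → witislolbosal   [unconditioned shift]
  witislolbosal → witislulbusal   [vowel merger]
  witislulbusal → wisislulbusal   [intervocalic lenition]
  wisislulbusal → wisislulpusal   [unconditioned shift]
  wisislulpusal → isislulpusal   [glide loss]
  isislulpusal (rule 6 does not apply)
  giving Seshoan isislulpusal.

isislulpusal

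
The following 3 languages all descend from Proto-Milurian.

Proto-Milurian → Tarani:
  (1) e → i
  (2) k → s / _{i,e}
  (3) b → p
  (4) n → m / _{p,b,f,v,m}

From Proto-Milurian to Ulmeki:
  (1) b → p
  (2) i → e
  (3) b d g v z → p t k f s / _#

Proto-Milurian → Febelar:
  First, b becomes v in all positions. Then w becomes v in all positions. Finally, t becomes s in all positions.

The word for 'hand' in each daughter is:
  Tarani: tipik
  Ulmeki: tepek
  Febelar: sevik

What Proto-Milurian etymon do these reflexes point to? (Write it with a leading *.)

*tebik

Position 4: Tarani has i, Ulmeki has e, Febelar has i. Febelar preserves i here (none of its changes turn any other segment into i), so the proto-segment is *i.
Position 1: Tarani has t, Ulmeki has t, Febelar has s. Tarani preserves t here (none of its changes turn any other segment into t), so the proto-segment is *t.
Verify the candidate proto-form against each daughter:
Tarani: *tebik > tibik > tipik  (by vowel merger, unconditioned shift)
Ulmeki: *tebik > tepik > tepek  (by unconditioned shift, vowel merger)
Febelar: *tebik > tevik > sevik  (by unconditioned shift, unconditioned shift)
*tebik is the unique common source.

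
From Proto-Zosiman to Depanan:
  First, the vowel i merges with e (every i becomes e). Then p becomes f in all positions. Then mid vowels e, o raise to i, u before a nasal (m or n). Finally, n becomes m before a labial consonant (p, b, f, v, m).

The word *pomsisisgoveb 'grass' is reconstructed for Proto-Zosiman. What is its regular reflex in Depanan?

Depanan: *pomsisisgoveb > pomsesesgoveb > fomsesesgoveb > fumsesesgoveb  (by vowel merger, unconditioned shift, pre-nasal raising)

fumsesesgoveb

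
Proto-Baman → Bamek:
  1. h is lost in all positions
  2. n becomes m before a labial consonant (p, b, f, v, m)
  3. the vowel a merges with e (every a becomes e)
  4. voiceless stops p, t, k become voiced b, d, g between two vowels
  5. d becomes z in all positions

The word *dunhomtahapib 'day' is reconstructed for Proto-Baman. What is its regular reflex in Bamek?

Bamek: *dunhomtahapib
  dunhomtahapib → dunomtaapib   [h-loss]
  dunomtaapib (rule 2 does not apply)
  dunomtaapib → dunomteepib   [vowel merger]
  dunomteepib → dunomteebib   [intervocalic voicing]
  dunomteebib → zunomteebib   [unconditioned shift]
  giving Bamek zunomteebib.

zunomteebib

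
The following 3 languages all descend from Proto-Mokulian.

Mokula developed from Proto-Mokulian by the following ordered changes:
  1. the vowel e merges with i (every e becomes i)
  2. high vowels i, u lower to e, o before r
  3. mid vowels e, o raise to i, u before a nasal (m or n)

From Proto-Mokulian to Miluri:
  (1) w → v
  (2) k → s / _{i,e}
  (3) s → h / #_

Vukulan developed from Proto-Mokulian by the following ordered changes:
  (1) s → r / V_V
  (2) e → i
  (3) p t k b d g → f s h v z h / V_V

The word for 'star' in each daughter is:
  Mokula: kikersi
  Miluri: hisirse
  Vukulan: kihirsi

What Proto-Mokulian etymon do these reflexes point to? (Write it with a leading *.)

*kikirse

Position 3: Mokula has k, Miluri has s, Vukulan has h. Mokula preserves k here (none of its changes turn any other segment into k), so the proto-segment is *k.
Position 1: Mokula has k, Miluri has h, Vukulan has k. Mokula preserves k here (none of its changes turn any other segment into k), so the proto-segment is *k.
Position 7: Mokula has i, Miluri has e, Vukulan has i. Miluri preserves e here (none of its changes turn any other segment into e), so the proto-segment is *e.
This points to *kikirse. Verify forward in each daughter:
Mokula: *kikirse > kikirsi > kikersi  (by vowel merger, pre-rhotic lowering)
Miluri: start from *kikirse.
  rule 1: no change — kikirse
  rule 2 (palatalisation): kikirse → sisirse
  rule 3 (debuccalisation): sisirse → hisirse
  ⇒ Miluri hisirse
Vukulan: start from *kikirse.
  rule 1: no change — kikirse
  rule 2 (vowel merger): kikirse → kikirsi
  rule 3 (intervocalic lenition): kikirsi → kihirsi
  ⇒ Vukulan kihirsi
No other proto-form is consistent with every reflex, so the reconstruction is *kikirse.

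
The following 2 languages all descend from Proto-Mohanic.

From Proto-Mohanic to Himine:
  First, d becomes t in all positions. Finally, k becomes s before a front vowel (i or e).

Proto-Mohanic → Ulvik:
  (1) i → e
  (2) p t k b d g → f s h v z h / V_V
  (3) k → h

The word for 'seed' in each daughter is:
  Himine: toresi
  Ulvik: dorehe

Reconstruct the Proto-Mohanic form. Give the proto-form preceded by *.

Position 5: Himine has s, Ulvik has h. Taking the neighbouring segments as reconstructed: Himine s could go back to *k or *s; Ulvik h could go back to *k or *g or *h — the one source consistent with every daughter is *k.
Position 6: Himine has i, Ulvik has e. Himine preserves i here (none of its changes turn any other segment into i), so the proto-segment is *i.
Position 1: Himine has t, Ulvik has d. Ulvik preserves d here (none of its changes turn any other segment into d), so the proto-segment is *d.
The remaining positions agree across the daughters. Check the candidate against every language:
Himine: *doreki > toreki > toresi  (by unconditioned shift, palatalisation)
Ulvik: *doreki
  doreki → doreke   [vowel merger]
  doreke → dorehe   [intervocalic lenition]
  dorehe (rule 3 does not apply)
  giving Ulvik dorehe.
*doreki is the unique common source.

*doreki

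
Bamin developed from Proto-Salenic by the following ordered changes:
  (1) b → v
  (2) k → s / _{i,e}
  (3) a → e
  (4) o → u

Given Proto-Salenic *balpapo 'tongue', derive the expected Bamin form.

velpepu

Bamin: *balpapo
  balpapo → valpapo   [unconditioned shift]
  valpapo (rule 2 does not apply)
  valpapo → velpepo   [vowel merger]
  velpepo → velpepu   [vowel merger]
  giving Bamin velpepu.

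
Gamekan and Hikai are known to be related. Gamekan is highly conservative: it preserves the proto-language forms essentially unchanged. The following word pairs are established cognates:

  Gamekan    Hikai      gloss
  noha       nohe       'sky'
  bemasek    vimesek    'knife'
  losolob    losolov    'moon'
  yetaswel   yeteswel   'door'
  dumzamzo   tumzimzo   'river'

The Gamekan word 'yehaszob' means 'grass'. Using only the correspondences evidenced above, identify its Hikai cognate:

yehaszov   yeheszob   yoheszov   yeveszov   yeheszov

yeheszov

bemasek ~ vimesek, yetaswel ~ yeteswel — Gamekan a corresponds to Hikai e after a consonant, before a consonant other than r, m, n, p, b, f, v.
losolob ~ losolov — Gamekan b corresponds to Hikai v word-finally.
Applying these to Gamekan 'yehaszob':
  yehaszob → yeheszob   (a→e after a consonant, before a consonant other than r, m, n, p, b, f, v)
  yeheszob → yeheszov   (b→v word-finally)
So the Hikai cognate is 'yeheszov'.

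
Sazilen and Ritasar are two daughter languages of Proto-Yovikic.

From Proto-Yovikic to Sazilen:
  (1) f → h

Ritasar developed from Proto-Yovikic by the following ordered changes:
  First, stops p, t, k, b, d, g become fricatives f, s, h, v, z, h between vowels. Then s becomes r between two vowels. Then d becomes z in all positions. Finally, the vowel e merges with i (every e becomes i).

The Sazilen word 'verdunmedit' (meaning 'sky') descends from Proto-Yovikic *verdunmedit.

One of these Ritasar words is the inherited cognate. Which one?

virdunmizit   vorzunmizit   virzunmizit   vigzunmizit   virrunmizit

Ritasar: *verdunmedit > verdunmezit > verzunmezit > virzunmizit  (by intervocalic lenition, unconditioned shift, vowel merger)
Among the options, 'virzunmizit' alone shows every Ritasar change applied in order.

virzunmizit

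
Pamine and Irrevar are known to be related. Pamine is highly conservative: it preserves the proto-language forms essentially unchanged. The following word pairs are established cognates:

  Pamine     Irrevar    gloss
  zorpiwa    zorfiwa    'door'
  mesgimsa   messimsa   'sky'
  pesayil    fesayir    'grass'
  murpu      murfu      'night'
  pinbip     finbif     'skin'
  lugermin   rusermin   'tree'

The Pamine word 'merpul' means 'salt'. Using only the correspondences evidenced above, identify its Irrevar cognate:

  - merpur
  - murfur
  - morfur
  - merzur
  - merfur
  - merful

murpu ~ murfu — Pamine p corresponds to Irrevar f after a consonant, before a back vowel.
pesayil ~ fesayir — Pamine l corresponds to Irrevar r word-finally.
Applying these to Pamine 'merpul':
  merpul → merful   (p→f after a consonant, before a back vowel)
  merful → merfur   (l→r word-finally)
So the Irrevar cognate is 'merfur'.

merfur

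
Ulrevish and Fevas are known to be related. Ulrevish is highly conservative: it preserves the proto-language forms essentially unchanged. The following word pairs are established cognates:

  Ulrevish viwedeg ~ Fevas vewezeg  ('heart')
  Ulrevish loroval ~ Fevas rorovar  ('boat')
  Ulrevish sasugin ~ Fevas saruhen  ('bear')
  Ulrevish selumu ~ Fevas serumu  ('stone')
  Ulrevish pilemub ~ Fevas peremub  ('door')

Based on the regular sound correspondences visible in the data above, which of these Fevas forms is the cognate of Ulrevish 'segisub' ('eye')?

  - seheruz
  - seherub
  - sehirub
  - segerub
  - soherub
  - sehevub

seherub

sasugin ~ saruhen — Ulrevish g corresponds to Fevas h between vowels (before a front vowel).
viwedeg ~ vewezeg, pilemub ~ peremub — Ulrevish i corresponds to Fevas e after a consonant, before a consonant other than r, m, n, p, b, f, v.
sasugin ~ saruhen — Ulrevish s corresponds to Fevas r between vowels (before a back vowel).
Applying these to Ulrevish 'segisub':
  segisub → sehisub   (g→h between vowels (before a front vowel))
  sehisub → sehesub   (i→e after a consonant, before a consonant other than r, m, n, p, b, f, v)
  sehesub → seherub   (s→r between vowels (before a back vowel))
So the Fevas cognate is 'seherub'.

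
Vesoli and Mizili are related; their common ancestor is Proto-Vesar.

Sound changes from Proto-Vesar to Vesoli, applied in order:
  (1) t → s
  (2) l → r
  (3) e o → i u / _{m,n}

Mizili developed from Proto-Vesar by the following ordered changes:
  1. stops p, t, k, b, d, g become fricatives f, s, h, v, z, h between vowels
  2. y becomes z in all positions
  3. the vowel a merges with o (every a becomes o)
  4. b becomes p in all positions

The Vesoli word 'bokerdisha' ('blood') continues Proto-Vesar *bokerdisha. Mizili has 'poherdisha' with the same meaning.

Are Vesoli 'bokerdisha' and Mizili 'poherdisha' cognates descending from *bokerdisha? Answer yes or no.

no

Derive the expected Mizili reflex of *bokerdisha:
Mizili: start from *bokerdisha.
  rule 1 (intervocalic lenition): bokerdisha → boherdisha
  rule 2: no change — boherdisha
  rule 3 (vowel merger): boherdisha → boherdisho
  rule 4 (unconditioned shift): boherdisho → poherdisho
  ⇒ Mizili poherdisho
The regular Mizili reflex would be 'poherdisho', but the attested form is 'poherdisha'. The correspondence is irregular, so they are not cognates (the Mizili form has a different source).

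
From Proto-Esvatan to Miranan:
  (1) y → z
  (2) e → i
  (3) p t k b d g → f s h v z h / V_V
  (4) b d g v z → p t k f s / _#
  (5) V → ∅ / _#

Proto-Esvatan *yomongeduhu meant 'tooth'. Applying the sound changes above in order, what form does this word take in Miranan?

Miranan: start from *yomongeduhu.
  rule 1 (unconditioned shift): yomongeduhu → zomongeduhu
  rule 2 (vowel merger): zomongeduhu → zomongiduhu
  rule 3 (intervocalic lenition): zomongiduhu → zomongizuhu
  rule 4: no change — zomongizuhu
  rule 5 (apocope): zomongizuhu → zomongizuh
  ⇒ Miranan zomongizuh

zomongizuh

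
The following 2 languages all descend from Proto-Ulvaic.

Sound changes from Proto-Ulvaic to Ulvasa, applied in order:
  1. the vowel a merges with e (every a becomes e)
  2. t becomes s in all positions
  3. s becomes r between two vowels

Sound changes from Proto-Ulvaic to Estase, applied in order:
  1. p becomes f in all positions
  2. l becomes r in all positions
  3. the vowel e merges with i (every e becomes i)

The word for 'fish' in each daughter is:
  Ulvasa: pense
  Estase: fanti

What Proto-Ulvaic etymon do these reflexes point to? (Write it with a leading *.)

*pante

Position 1: Ulvasa has p, Estase has f. Ulvasa preserves p here (none of its changes turn any other segment into p), so the proto-segment is *p.
Position 4: Ulvasa has s, Estase has t. Estase preserves t here (none of its changes turn any other segment into t), so the proto-segment is *t.
This points to *pante. Verify forward in each daughter:
Ulvasa: *pante > pente > pense  (by vowel merger, unconditioned shift)
Estase: start from *pante.
  rule 1 (unconditioned shift): pante → fante
  rule 2: no change — fante
  rule 3 (vowel merger): fante → fanti
  ⇒ Estase fanti
Only *pante yields all of Ulvasa pense, Estase fanti.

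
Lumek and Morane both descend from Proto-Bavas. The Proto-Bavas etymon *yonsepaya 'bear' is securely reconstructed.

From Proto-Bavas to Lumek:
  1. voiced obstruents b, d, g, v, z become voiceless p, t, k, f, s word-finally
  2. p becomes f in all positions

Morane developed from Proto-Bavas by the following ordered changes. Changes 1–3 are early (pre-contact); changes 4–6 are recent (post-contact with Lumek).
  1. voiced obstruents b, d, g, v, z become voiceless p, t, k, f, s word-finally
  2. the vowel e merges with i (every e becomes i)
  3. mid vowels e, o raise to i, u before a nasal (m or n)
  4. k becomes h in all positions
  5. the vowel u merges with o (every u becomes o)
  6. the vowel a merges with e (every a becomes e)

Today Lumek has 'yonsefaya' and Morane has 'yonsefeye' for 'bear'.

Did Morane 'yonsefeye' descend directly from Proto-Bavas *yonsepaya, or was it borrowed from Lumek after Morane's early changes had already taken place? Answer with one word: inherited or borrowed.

If inherited, *yonsepaya would pass through all of Morane's changes:
Morane: start from *yonsepaya.
  rule 1: no change — yonsepaya
  rule 2 (vowel merger): yonsepaya → yonsipaya
  rule 3 (pre-nasal raising): yonsipaya → yunsipaya
  rule 4: no change — yunsipaya
  rule 5 (vowel merger): yunsipaya → yonsipaya
  rule 6 (vowel merger): yonsipaya → yonsipeye
  ⇒ Morane yonsipeye
If borrowed from Lumek 'yonsefaya' after the early changes, it would undergo only the recent ones:
  rule 4 (unconditioned shift): no change (yonsefaya)
  rule 5 (vowel merger): no change (yonsefaya)
  rule 6 (vowel merger): yonsefaya → yonsefeye
  ⇒ as a loan: yonsefeye
Morane 'yonsefeye' matches the loan outcome 'yonsefeye', not the inherited 'yonsipeye' — it skipped the early Morane changes, so it was borrowed from Lumek.

borrowed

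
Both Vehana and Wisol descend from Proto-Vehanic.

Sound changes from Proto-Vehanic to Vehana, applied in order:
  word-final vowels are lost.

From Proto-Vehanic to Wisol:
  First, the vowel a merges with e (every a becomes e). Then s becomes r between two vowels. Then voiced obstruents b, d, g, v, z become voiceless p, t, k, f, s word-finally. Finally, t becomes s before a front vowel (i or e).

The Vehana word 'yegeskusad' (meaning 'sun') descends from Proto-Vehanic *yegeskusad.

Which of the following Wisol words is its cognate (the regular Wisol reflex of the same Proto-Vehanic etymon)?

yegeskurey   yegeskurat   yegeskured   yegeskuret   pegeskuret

Wisol: start from *yegeskusad.
  rule 1 (vowel merger): yegeskusad → yegeskused
  rule 2 (rhotacism): yegeskused → yegeskured
  rule 3 (final devoicing): yegeskured → yegeskuret
  rule 4: no change — yegeskuret
  ⇒ Wisol yegeskuret
Among the options, 'yegeskuret' alone shows every Wisol change applied in order.

yegeskuret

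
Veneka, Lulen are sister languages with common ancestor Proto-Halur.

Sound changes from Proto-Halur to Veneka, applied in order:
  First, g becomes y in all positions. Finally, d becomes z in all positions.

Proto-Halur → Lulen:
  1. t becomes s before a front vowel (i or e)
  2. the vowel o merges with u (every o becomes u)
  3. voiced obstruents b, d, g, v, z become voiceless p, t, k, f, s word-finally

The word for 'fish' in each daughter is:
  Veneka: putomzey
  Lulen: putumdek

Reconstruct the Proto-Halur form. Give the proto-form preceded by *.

*putomdeg

Position 8: Veneka has y, Lulen has k. Taking the neighbouring segments as reconstructed: Veneka y could go back to *g or *y; Lulen k could go back to *k or *g — the one source consistent with every daughter is *g.
Position 4: Veneka has o, Lulen has u. Veneka preserves o here (none of its changes turn any other segment into o), so the proto-segment is *o.
Position 6: Veneka has z, Lulen has d. Lulen preserves d here (none of its changes turn any other segment into d), so the proto-segment is *d.
This points to *putomdeg. Verify forward in each daughter:
Veneka: *putomdeg
  putomdeg → putomdey   [unconditioned shift]
  putomdey → putomzey   [unconditioned shift]
  giving Veneka putomzey.
Lulen: *putomdeg
  putomdeg (rule 1 does not apply)
  putomdeg → putumdeg   [vowel merger]
  putumdeg → putumdek   [final devoicing]
  giving Lulen putumdek.
No other proto-form is consistent with every reflex, so the reconstruction is *putomdeg.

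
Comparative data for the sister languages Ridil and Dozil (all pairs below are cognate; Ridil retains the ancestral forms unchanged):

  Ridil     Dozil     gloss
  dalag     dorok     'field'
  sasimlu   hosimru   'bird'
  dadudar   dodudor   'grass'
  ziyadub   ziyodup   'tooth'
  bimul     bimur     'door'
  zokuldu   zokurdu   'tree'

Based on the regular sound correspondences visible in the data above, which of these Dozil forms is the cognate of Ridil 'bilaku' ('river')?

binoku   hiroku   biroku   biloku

biroku

dalag ~ dorok — Ridil l corresponds to Dozil r between vowels (before a back vowel).
dalag ~ dorok, sasimlu ~ hosimru — Ridil a corresponds to Dozil o after a consonant, before a consonant other than r, m, n, p, b, f, v.
Applying these to Ridil 'bilaku':
  bilaku → biraku   (l→r between vowels (before a back vowel))
  biraku → biroku   (a→o after a consonant, before a consonant other than r, m, n, p, b, f, v)
So the Dozil cognate is 'biroku'.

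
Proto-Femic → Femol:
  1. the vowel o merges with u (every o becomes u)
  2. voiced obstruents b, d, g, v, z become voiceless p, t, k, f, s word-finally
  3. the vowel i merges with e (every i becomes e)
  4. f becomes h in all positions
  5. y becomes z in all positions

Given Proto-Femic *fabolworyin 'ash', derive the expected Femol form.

Femol: *fabolworyin
  fabolworyin → fabulwuryin   [vowel merger]
  fabulwuryin (rule 2 does not apply)
  fabulwuryin → fabulwuryen   [vowel merger]
  fabulwuryen → habulwuryen   [unconditioned shift]
  habulwuryen → habulwurzen   [unconditioned shift]
  giving Femol habulwurzen.

habulwurzen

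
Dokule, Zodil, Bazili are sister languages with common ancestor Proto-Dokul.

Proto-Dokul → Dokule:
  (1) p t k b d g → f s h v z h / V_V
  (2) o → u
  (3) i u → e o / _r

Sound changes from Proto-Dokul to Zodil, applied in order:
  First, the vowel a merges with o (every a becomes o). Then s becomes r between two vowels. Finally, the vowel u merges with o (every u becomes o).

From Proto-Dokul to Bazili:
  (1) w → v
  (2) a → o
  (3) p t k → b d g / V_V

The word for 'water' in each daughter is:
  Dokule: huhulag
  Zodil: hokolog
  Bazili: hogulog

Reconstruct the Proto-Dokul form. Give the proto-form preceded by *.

*hokulag

Position 2: Dokule has u, Zodil has o, Bazili has o. Taking the neighbouring segments as reconstructed: Dokule u could go back to *o or *u; Zodil o could go back to *a or *o or *u; Bazili o could go back to *a or *o — the one source consistent with every daughter is *o.
Position 3: Dokule has h, Zodil has k, Bazili has g. Zodil preserves k here (none of its changes turn any other segment into k), so the proto-segment is *k.
Position 6: Dokule has a, Zodil has o, Bazili has o. Dokule preserves a here (none of its changes turn any other segment into a), so the proto-segment is *a.
This points to *hokulag. Verify forward in each daughter:
Dokule: *hokulag > hohulag > huhulag  (by intervocalic lenition, vowel merger)
Zodil: *hokulag
  hokulag → hokulog   [vowel merger]
  hokulog (rule 2 does not apply)
  hokulog → hokolog   [vowel merger]
  giving Zodil hokolog.
Bazili: *hokulag > hokulog > hogulog  (by vowel merger, intervocalic voicing)
Only *hokulag yields all of Dokule huhulag, Zodil hokolog, Bazili hogulog.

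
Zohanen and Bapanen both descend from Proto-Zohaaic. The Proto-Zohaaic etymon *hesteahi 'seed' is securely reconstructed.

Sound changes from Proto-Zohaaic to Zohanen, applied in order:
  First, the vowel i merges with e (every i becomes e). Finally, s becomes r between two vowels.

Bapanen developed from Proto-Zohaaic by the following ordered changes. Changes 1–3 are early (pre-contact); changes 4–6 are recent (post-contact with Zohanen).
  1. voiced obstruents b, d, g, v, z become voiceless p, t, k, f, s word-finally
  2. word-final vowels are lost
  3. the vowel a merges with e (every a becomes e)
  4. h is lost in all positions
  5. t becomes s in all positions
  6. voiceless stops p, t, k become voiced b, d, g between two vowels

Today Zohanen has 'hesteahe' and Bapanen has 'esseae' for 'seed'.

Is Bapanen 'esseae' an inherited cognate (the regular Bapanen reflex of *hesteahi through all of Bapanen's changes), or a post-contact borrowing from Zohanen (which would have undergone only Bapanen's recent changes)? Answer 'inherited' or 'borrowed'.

borrowed

If inherited, *hesteahi would pass through all of Bapanen's changes:
Bapanen: start from *hesteahi.
  rule 1: no change — hesteahi
  rule 2 (apocope): hesteahi → hesteah
  rule 3 (vowel merger): hesteah → hesteeh
  rule 4 (h-loss): hesteeh → estee
  rule 5 (unconditioned shift): estee → essee
  rule 6: no change — essee
  ⇒ Bapanen essee
If borrowed from Zohanen 'hesteahe' after the early changes, it would undergo only the recent ones:
  rule 4 (h-loss): hesteahe → esteae
  rule 5 (unconditioned shift): esteae → esseae
  rule 6 (intervocalic voicing): no change (esseae)
  ⇒ as a loan: esseae
Bapanen 'esseae' matches the loan outcome 'esseae', not the inherited 'essee' — it skipped the early Bapanen changes, so it was borrowed from Zohanen.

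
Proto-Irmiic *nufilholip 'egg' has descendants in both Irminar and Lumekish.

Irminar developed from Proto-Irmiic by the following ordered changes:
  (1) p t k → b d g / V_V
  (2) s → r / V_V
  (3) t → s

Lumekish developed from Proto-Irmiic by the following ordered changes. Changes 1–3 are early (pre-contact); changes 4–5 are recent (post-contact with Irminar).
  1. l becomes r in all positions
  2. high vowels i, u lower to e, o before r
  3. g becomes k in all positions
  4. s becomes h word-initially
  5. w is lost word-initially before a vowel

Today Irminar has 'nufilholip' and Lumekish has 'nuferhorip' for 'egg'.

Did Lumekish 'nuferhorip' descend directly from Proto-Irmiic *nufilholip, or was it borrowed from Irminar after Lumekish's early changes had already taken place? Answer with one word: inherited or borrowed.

If inherited, *nufilholip would pass through all of Lumekish's changes:
Lumekish: start from *nufilholip.
  rule 1 (unconditioned shift): nufilholip → nufirhorip
  rule 2 (pre-rhotic lowering): nufirhorip → nuferhorip
  rule 3: no change — nuferhorip
  rule 4: no change — nuferhorip
  rule 5: no change — nuferhorip
  ⇒ Lumekish nuferhorip
If borrowed from Irminar 'nufilholip' after the early changes, it would undergo only the recent ones:
  rule 4 (debuccalisation): no change (nufilholip)
  rule 5 (glide loss): no change (nufilholip)
  ⇒ as a loan: nufilholip
Lumekish 'nuferhorip' matches the inherited outcome exactly, so it is an inherited cognate, not a loan.

inherited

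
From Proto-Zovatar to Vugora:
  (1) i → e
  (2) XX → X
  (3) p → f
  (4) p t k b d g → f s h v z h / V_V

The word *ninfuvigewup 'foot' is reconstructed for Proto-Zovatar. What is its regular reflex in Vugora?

Vugora: start from *ninfuvigewup.
  rule 1 (vowel merger): ninfuvigewup → nenfuvegewup
  rule 2: no change — nenfuvegewup
  rule 3 (unconditioned shift): nenfuvegewup → nenfuvegewuf
  rule 4 (intervocalic lenition): nenfuvegewuf → nenfuvehewuf
  ⇒ Vugora nenfuvehewuf

nenfuvehewuf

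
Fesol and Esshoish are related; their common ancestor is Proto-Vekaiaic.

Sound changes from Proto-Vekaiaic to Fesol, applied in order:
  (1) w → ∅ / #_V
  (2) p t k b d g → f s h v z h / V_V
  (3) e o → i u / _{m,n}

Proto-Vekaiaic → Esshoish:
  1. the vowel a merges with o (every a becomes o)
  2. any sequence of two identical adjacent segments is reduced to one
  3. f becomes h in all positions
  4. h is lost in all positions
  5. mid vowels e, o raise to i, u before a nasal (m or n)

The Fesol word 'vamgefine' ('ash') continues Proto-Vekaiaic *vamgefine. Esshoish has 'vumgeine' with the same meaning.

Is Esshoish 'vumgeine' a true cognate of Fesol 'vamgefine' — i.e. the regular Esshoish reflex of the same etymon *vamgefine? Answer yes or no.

Derive the expected Esshoish reflex of *vamgefine:
Esshoish: start from *vamgefine.
  rule 1 (vowel merger): vamgefine → vomgefine
  rule 2: no change — vomgefine
  rule 3 (unconditioned shift): vomgefine → vomgehine
  rule 4 (h-loss): vomgehine → vomgeine
  rule 5 (pre-nasal raising): vomgeine → vumgeine
  ⇒ Esshoish vumgeine
Esshoish 'vumgeine' matches the regular reflex exactly, so the pair is cognate.

yes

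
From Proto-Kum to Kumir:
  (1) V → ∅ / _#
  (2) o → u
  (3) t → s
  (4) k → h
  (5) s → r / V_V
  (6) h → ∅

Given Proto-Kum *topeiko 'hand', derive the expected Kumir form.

Kumir: *topeiko > topeik > tupeik > supeik > supeih > supei  (by apocope, vowel merger, unconditioned shift, unconditioned shift, h-loss)

supei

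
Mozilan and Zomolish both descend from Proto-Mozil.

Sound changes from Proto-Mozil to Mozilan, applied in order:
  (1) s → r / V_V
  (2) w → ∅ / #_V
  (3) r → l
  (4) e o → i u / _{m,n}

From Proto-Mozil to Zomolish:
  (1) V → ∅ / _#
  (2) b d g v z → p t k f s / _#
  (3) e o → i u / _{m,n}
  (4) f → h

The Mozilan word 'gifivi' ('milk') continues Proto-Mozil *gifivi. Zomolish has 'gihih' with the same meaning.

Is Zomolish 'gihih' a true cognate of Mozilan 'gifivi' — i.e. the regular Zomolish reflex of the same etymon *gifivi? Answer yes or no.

Derive the expected Zomolish reflex of *gifivi:
Zomolish: *gifivi > gifiv > gifif > gihih  (by apocope, final devoicing, unconditioned shift)
Zomolish 'gihih' matches the regular reflex exactly, so the pair is cognate.

yes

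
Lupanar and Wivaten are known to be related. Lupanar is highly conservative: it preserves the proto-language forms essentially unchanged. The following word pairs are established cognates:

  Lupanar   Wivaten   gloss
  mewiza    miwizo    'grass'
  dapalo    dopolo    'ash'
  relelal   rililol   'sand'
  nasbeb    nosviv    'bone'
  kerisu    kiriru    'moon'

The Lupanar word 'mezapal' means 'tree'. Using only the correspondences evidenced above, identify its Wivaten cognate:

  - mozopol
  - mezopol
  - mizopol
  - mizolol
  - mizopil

mewiza ~ miwizo, relelal ~ rililol — Lupanar e corresponds to Wivaten i after a consonant, before a consonant other than r, m, n, p, b, f, v.
dapalo ~ dopolo — Lupanar a corresponds to Wivaten o after a consonant, before a labial obstruent.
dapalo ~ dopolo, relelal ~ rililol — Lupanar a corresponds to Wivaten o after a consonant, before a consonant other than r, m, n, p, b, f, v.
Applying these to Lupanar 'mezapal':
  mezapal → mizapal   (e→i after a consonant, before a consonant other than r, m, n, p, b, f, v)
  mizapal → mizopal   (a→o after a consonant, before a labial obstruent)
  mizopal → mizopol   (a→o after a consonant, before a consonant other than r, m, n, p, b, f, v)
So the Wivaten cognate is 'mizopol'.

mizopol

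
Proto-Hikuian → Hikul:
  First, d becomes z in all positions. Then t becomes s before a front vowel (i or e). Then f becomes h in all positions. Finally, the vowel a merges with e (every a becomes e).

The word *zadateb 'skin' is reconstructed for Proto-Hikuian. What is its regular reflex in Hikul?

Hikul: *zadateb
  zadateb → zazateb   [unconditioned shift]
  zazateb → zazaseb   [palatalisation]
  zazaseb (rule 3 does not apply)
  zazaseb → zezeseb   [vowel merger]
  giving Hikul zezeseb.

zezeseb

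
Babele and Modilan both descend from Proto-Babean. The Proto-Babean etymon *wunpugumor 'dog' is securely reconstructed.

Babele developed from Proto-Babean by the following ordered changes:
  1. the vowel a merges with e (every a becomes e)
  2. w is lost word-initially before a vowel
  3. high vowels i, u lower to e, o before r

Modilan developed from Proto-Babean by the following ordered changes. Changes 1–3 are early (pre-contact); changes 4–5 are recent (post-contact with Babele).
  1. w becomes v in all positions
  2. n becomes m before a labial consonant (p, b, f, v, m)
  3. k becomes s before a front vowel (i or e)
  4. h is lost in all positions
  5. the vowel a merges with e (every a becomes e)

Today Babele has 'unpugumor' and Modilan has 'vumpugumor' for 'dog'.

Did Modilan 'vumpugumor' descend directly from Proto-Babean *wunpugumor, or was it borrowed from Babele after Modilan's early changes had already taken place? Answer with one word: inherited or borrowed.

If inherited, *wunpugumor would pass through all of Modilan's changes:
Modilan: *wunpugumor
  wunpugumor → vunpugumor   [unconditioned shift]
  vunpugumor → vumpugumor   [nasal place assimilation]
  vumpugumor (rule 3 does not apply)
  vumpugumor (rule 4 does not apply)
  vumpugumor (rule 5 does not apply)
  giving Modilan vumpugumor.
If borrowed from Babele 'unpugumor' after the early changes, it would undergo only the recent ones:
  rule 4 (h-loss): no change (unpugumor)
  rule 5 (vowel merger): no change (unpugumor)
  ⇒ as a loan: unpugumor
Modilan 'vumpugumor' matches the inherited outcome exactly, so it is an inherited cognate, not a loan.

inherited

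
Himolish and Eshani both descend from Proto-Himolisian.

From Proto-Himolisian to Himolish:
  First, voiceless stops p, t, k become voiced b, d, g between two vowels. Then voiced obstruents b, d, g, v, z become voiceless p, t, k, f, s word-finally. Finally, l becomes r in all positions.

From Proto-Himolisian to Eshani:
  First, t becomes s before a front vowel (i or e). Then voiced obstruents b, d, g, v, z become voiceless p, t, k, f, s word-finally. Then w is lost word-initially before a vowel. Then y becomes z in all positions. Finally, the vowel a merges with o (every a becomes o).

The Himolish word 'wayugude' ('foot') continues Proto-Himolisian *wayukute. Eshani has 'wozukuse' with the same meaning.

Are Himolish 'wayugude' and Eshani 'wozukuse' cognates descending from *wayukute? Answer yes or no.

no

Derive the expected Eshani reflex of *wayukute:
Eshani: *wayukute > wayukuse > ayukuse > azukuse > ozukuse  (by palatalisation, glide loss, unconditioned shift, vowel merger)
The regular Eshani reflex would be 'ozukuse', but the attested form is 'wozukuse'. The correspondence is irregular, so they are not cognates (the Eshani form has a different source).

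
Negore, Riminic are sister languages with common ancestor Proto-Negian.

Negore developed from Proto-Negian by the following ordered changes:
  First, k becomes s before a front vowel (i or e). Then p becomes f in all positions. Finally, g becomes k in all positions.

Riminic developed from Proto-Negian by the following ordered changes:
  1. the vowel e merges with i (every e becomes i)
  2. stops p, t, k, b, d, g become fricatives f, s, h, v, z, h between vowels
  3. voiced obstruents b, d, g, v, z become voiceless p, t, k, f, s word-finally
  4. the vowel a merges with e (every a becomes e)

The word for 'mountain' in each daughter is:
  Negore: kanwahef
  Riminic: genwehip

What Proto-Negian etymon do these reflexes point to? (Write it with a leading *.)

*ganwahep

Position 2: Negore has a, Riminic has e. Negore preserves a here (none of its changes turn any other segment into a), so the proto-segment is *a.
Position 8: Negore has f, Riminic has p. Taking the neighbouring segments as reconstructed: Negore f could go back to *p or *f; Riminic p could go back to *p or *b — the one source consistent with every daughter is *p.
Verify the candidate proto-form against each daughter:
Negore: start from *ganwahep.
  rule 1: no change — ganwahep
  rule 2 (unconditioned shift): ganwahep → ganwahef
  rule 3 (unconditioned shift): ganwahef → kanwahef
  ⇒ Negore kanwahef
Riminic: *ganwahep
  ganwahep → ganwahip   [vowel merger]
  ganwahip (rule 2 does not apply)
  ganwahip (rule 3 does not apply)
  ganwahip → genwehip   [vowel merger]
  giving Riminic genwehip.
*ganwahep is the unique common source.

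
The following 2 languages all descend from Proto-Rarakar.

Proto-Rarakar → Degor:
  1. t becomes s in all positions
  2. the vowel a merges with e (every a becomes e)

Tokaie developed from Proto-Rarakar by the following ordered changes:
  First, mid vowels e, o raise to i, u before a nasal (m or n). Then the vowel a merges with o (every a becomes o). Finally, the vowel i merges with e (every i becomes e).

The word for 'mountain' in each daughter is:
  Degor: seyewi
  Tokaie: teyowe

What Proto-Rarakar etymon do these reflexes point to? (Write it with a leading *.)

Position 4: Degor has e, Tokaie has o. Taking the neighbouring segments as reconstructed: Degor e could go back to *a or *e; Tokaie o could go back to *a or *o — the one source consistent with every daughter is *a.
Position 1: Degor has s, Tokaie has t. Tokaie preserves t here (none of its changes turn any other segment into t), so the proto-segment is *t.
Position 6: Degor has i, Tokaie has e. Degor preserves i here (none of its changes turn any other segment into i), so the proto-segment is *i.
Verify the candidate proto-form against each daughter:
Degor: *teyawi
  teyawi → seyawi   [unconditioned shift]
  seyawi → seyewi   [vowel merger]
  giving Degor seyewi.
Tokaie: *teyawi > teyowi > teyowe  (by vowel merger, vowel merger)
No other proto-form is consistent with every reflex, so the reconstruction is *teyawi.

*teyawi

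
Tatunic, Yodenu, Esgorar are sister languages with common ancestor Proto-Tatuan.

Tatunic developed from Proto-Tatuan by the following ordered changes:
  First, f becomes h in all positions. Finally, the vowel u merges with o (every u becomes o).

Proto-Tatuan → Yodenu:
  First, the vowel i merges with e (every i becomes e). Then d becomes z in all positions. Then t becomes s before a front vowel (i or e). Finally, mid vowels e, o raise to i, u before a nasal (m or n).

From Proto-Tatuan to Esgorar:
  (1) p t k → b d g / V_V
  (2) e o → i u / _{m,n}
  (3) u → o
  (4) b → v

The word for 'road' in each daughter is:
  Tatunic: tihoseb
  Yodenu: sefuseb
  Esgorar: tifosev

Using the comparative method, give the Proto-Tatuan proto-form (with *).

Position 3: Tatunic has h, Yodenu has f, Esgorar has f. Yodenu preserves f here (none of its changes turn any other segment into f), so the proto-segment is *f.
Position 4: Tatunic has o, Yodenu has u, Esgorar has o. Taking the neighbouring segments as reconstructed: Tatunic o could go back to *o or *u; Yodenu u can only go back to *u; Esgorar o could go back to *o or *u — the one source consistent with every daughter is *u.
Verify the candidate proto-form against each daughter:
Tatunic: *tifuseb > tihuseb > tihoseb  (by unconditioned shift, vowel merger)
Yodenu: *tifuseb > tefuseb > sefuseb  (by vowel merger, palatalisation)
Esgorar: start from *tifuseb.
  rule 1: no change — tifuseb
  rule 2: no change — tifuseb
  rule 3 (vowel merger): tifuseb → tifoseb
  rule 4 (unconditioned shift): tifoseb → tifosev
  ⇒ Esgorar tifosev
Only *tifuseb yields all of Tatunic tihoseb, Yodenu sefuseb, Esgorar tifosev.

*tifuseb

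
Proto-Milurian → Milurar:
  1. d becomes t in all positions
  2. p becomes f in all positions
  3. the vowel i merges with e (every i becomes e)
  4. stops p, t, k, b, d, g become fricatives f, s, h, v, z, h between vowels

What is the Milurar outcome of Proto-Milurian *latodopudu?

lasosofusu

Milurar: *latodopudu
  latodopudu → latotoputu   [unconditioned shift]
  latotoputu → latotofutu   [unconditioned shift]
  latotofutu (rule 3 does not apply)
  latotofutu → lasosofusu   [intervocalic lenition]
  giving Milurar lasosofusu.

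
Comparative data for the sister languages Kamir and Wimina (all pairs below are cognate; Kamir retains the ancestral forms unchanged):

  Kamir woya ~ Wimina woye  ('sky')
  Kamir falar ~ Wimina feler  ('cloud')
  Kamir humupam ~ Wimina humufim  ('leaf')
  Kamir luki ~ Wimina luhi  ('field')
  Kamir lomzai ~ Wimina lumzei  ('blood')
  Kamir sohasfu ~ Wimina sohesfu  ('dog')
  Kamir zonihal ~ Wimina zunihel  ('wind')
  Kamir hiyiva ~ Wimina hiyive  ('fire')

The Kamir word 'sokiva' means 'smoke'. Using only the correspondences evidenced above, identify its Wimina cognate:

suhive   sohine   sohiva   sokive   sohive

luki ~ luhi — Kamir k corresponds to Wimina h between vowels (before a front vowel).
woya ~ woye, hiyiva ~ hiyive — Kamir a corresponds to Wimina e word-finally.
Applying these to Kamir 'sokiva':
  sokiva → sohiva   (k→h between vowels (before a front vowel))
  sohiva → sohive   (a→e word-finally)
So the Wimina cognate is 'sohive'.

sohive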